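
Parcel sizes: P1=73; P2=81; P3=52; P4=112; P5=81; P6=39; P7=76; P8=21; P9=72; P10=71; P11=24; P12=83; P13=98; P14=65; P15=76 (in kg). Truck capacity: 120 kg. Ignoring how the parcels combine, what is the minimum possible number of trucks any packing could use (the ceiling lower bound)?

Total size = 73 + 81 + 52 + 112 + 81 + 39 + 76 + 21 + 72 + 71 + 24 + 83 + 98 + 65 + 76 = 1024 kg.
⌈1024 / 120⌉ = 9.

9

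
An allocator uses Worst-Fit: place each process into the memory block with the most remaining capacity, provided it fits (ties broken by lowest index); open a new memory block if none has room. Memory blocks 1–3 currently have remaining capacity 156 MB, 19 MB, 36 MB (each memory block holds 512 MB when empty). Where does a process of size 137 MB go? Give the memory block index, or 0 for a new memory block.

1

Memory blocks with room: memory block 1 (156 MB).
Most room is memory block 1 with 156 MB free.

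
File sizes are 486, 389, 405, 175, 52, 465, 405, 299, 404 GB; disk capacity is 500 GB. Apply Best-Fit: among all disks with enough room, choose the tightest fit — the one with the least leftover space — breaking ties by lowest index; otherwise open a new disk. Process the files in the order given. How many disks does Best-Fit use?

7 disks

Put 486 GB in disk 1; 14 GB remain.
Put 389 GB in disk 2; 111 GB remain.
Put 405 GB in disk 3; 95 GB remain.
Put 175 GB in disk 4; 325 GB remain.
Put 52 GB in disk 3; 43 GB remain.
Put 465 GB in disk 5; 35 GB remain.
Put 405 GB in disk 6; 95 GB remain.
Put 299 GB in disk 4; 26 GB remain.
Put 404 GB in disk 7; 96 GB remain.
Final disks: [486] [389] [405,52] [175,299] [465] [405] [404].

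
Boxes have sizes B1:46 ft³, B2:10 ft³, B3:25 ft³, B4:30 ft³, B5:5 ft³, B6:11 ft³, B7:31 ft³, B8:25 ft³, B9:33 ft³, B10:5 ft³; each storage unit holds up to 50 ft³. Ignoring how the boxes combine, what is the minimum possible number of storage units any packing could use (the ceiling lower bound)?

5

Total size = 46 + 10 + 25 + 30 + 5 + 11 + 31 + 25 + 33 + 5 = 221 ft³.
⌈221 / 50⌉ = 5.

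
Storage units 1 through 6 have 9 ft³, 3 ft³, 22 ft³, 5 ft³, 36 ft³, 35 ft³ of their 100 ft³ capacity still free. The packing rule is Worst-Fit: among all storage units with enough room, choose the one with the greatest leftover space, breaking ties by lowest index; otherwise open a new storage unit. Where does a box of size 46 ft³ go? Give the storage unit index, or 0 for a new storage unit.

0

No storage unit has ≥ 46 ft³ free, so a new storage unit is opened.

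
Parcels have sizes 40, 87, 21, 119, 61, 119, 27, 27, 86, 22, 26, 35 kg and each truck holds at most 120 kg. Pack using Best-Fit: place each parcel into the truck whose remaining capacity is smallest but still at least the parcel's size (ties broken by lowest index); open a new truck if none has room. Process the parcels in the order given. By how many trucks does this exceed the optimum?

0

Best-Fit: [40,61] [87,21] [119] [119] [27,27,26,35] [86,22] → 6 trucks.
Total size 670 kg; any packing needs at least ⌈670/120⌉ = 6 trucks.
So 6 is already optimal.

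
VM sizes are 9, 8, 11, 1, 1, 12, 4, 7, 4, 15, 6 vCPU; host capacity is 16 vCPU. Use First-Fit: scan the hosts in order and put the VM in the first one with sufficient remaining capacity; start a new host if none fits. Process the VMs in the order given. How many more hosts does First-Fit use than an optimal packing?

First-Fit: [9,1,1,4] [8,7] [11,4] [12] [15] [6] → 6 hosts.
Total size 78 vCPU; any packing needs at least ⌈78/16⌉ = 5 hosts.
An optimal packing achieves that bound: [15,1] [12,4] [11,4,1] [9,7] [8,6] → 5 hosts.
Excess: 6 − 5 = 1.

1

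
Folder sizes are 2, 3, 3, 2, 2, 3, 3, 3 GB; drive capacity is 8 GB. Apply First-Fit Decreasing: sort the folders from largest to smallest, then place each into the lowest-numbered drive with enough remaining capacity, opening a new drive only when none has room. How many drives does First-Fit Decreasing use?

Sorted descending: 3, 3, 3, 3, 3, 2, 2, 2.
3 GB → drive 1 (remaining 5 GB)
3 GB → drive 1 (remaining 2 GB)
3 GB → drive 2 (remaining 5 GB)
3 GB → drive 2 (remaining 2 GB)
3 GB → drive 3 (remaining 5 GB)
2 GB → drive 1 (remaining 0 GB)
2 GB → drive 2 (remaining 0 GB)
2 GB → drive 3 (remaining 3 GB)

3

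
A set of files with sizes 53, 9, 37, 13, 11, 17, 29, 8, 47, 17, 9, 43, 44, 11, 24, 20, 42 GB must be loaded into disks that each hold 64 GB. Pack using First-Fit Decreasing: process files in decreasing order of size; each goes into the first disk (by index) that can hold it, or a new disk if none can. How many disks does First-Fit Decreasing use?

Sorted descending: 53, 47, 44, 43, 42, 37, 29, 24, 20, 17, 17, 13, 11, 11, 9, 9, 8.
disk 1: place 53 GB, 11 GB left
disk 2: place 47 GB, 17 GB left
disk 3: place 44 GB, 20 GB left
disk 4: place 43 GB, 21 GB left
disk 5: place 42 GB, 22 GB left
disk 6: place 37 GB, 27 GB left
disk 7: place 29 GB, 35 GB left
disk 6: place 24 GB, 3 GB left
disk 3: place 20 GB, 0 GB left
disk 2: place 17 GB, 0 GB left
disk 4: place 17 GB, 4 GB left
disk 5: place 13 GB, 9 GB left
disk 1: place 11 GB, 0 GB left
disk 7: place 11 GB, 24 GB left
disk 5: place 9 GB, 0 GB left
disk 7: place 9 GB, 15 GB left
disk 7: place 8 GB, 7 GB left

7 disks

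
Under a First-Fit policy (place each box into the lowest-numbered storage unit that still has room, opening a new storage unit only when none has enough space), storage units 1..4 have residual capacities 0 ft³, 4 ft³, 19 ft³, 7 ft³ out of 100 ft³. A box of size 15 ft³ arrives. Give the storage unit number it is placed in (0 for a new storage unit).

3

Storage units with room: storage unit 3 (19 ft³).
The first with room is storage unit 3.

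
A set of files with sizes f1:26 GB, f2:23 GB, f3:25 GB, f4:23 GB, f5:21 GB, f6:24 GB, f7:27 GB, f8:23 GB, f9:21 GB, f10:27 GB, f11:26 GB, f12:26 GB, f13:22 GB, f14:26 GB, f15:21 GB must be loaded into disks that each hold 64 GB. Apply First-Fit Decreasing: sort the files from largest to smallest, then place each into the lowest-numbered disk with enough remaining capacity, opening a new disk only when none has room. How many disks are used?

7

Sorted descending: 27, 27, 26, 26, 26, 26, 25, 24, 23, 23, 23, 22, 21, 21, 21.
27 GB → disk 1 (remaining 37 GB)
27 GB → disk 1 (remaining 10 GB)
26 GB → disk 2 (remaining 38 GB)
26 GB → disk 2 (remaining 12 GB)
26 GB → disk 3 (remaining 38 GB)
26 GB → disk 3 (remaining 12 GB)
25 GB → disk 4 (remaining 39 GB)
24 GB → disk 4 (remaining 15 GB)
23 GB → disk 5 (remaining 41 GB)
23 GB → disk 5 (remaining 18 GB)
23 GB → disk 6 (remaining 41 GB)
22 GB → disk 6 (remaining 19 GB)
21 GB → disk 7 (remaining 43 GB)
21 GB → disk 7 (remaining 22 GB)
21 GB → disk 7 (remaining 1 GB)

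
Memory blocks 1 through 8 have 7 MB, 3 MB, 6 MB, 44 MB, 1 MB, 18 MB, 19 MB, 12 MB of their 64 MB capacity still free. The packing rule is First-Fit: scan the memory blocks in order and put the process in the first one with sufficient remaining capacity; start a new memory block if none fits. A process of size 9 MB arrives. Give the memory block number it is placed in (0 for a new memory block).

Memory blocks with room: memory block 4 (44 MB), memory block 6 (18 MB), memory block 7 (19 MB), memory block 8 (12 MB).
The first with room is memory block 4.

4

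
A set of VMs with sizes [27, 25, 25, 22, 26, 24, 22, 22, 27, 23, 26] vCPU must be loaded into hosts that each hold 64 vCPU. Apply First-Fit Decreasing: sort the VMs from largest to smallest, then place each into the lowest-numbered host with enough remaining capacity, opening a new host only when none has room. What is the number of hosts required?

Sorted descending: 27, 27, 26, 26, 25, 25, 24, 23, 22, 22, 22.
Put 27 vCPU in host 1; 37 vCPU remain.
Put 27 vCPU in host 1; 10 vCPU remain.
Put 26 vCPU in host 2; 38 vCPU remain.
Put 26 vCPU in host 2; 12 vCPU remain.
Put 25 vCPU in host 3; 39 vCPU remain.
Put 25 vCPU in host 3; 14 vCPU remain.
Put 24 vCPU in host 4; 40 vCPU remain.
Put 23 vCPU in host 4; 17 vCPU remain.
Put 22 vCPU in host 5; 42 vCPU remain.
Put 22 vCPU in host 5; 20 vCPU remain.
Put 22 vCPU in host 6; 42 vCPU remain.

6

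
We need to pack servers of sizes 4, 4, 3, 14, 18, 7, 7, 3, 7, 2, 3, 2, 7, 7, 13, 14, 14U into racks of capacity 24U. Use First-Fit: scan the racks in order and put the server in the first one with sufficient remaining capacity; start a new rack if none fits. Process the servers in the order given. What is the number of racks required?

Put 4U in rack 1; 20U remain.
Put 4U in rack 1; 16U remain.
Put 3U in rack 1; 13U remain.
Put 14U in rack 2; 10U remain.
Put 18U in rack 3; 6U remain.
Put 7U in rack 1; 6U remain.
Put 7U in rack 2; 3U remain.
Put 3U in rack 1; 3U remain.
Put 7U in rack 4; 17U remain.
Put 2U in rack 1; 1U remain.
Put 3U in rack 2; 0U remain.
Put 2U in rack 3; 4U remain.
Put 7U in rack 4; 10U remain.
Put 7U in rack 4; 3U remain.
Put 13U in rack 5; 11U remain.
Put 14U in rack 6; 10U remain.
Put 14U in rack 7; 10U remain.

7 racks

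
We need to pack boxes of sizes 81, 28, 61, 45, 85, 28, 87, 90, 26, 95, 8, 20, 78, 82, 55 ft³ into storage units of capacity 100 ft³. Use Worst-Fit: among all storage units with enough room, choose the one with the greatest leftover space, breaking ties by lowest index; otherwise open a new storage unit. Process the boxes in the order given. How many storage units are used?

10 storage units

Put 81 ft³ in storage unit 1; 19 ft³ remain.
Put 28 ft³ in storage unit 2; 72 ft³ remain.
Put 61 ft³ in storage unit 2; 11 ft³ remain.
Put 45 ft³ in storage unit 3; 55 ft³ remain.
Put 85 ft³ in storage unit 4; 15 ft³ remain.
Put 28 ft³ in storage unit 3; 27 ft³ remain.
Put 87 ft³ in storage unit 5; 13 ft³ remain.
Put 90 ft³ in storage unit 6; 10 ft³ remain.
Put 26 ft³ in storage unit 3; 1 ft³ remain.
Put 95 ft³ in storage unit 7; 5 ft³ remain.
Put 8 ft³ in storage unit 1; 11 ft³ remain.
Put 20 ft³ in storage unit 8; 80 ft³ remain.
Put 78 ft³ in storage unit 8; 2 ft³ remain.
Put 82 ft³ in storage unit 9; 18 ft³ remain.
Put 55 ft³ in storage unit 10; 45 ft³ remain.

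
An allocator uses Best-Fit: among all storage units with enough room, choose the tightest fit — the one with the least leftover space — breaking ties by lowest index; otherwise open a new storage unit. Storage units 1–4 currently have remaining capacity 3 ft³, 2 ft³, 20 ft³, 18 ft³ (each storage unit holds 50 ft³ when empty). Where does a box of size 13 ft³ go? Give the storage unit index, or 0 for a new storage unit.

Storage units with room: storage unit 3 (20 ft³), storage unit 4 (18 ft³).
Tightest fit is storage unit 4 with 18 ft³ free.

4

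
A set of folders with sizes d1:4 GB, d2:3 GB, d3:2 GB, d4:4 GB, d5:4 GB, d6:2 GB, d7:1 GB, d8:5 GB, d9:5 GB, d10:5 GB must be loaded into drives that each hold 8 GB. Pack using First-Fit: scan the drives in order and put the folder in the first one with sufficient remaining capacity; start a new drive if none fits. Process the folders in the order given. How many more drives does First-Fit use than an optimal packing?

1

First-Fit: [4,3,1] [2,4,2] [4] [5] [5] [5] → 6 drives.
Total size 35 GB; any packing needs at least ⌈35/8⌉ = 5 drives.
An optimal packing achieves that bound: [5,3] [5,2,1] [5,2] [4,4] [4] → 5 drives.
Excess: 6 − 5 = 1.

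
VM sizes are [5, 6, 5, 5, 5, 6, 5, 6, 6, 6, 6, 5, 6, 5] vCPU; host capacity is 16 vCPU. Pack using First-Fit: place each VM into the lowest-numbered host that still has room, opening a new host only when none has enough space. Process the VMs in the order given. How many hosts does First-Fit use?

Put 5 vCPU in host 1; 11 vCPU remain.
Put 6 vCPU in host 1; 5 vCPU remain.
Put 5 vCPU in host 1; 0 vCPU remain.
Put 5 vCPU in host 2; 11 vCPU remain.
Put 5 vCPU in host 2; 6 vCPU remain.
Put 6 vCPU in host 2; 0 vCPU remain.
Put 5 vCPU in host 3; 11 vCPU remain.
Put 6 vCPU in host 3; 5 vCPU remain.
Put 6 vCPU in host 4; 10 vCPU remain.
Put 6 vCPU in host 4; 4 vCPU remain.
Put 6 vCPU in host 5; 10 vCPU remain.
Put 5 vCPU in host 3; 0 vCPU remain.
Put 6 vCPU in host 5; 4 vCPU remain.
Put 5 vCPU in host 6; 11 vCPU remain.

6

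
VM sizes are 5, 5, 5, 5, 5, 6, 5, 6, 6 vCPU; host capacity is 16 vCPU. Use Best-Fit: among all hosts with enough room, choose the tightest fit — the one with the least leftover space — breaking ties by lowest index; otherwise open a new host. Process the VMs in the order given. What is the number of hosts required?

host 1: place 5 vCPU, 11 vCPU left
host 1: place 5 vCPU, 6 vCPU left
host 1: place 5 vCPU, 1 vCPU left
host 2: place 5 vCPU, 11 vCPU left
host 2: place 5 vCPU, 6 vCPU left
host 2: place 6 vCPU, 0 vCPU left
host 3: place 5 vCPU, 11 vCPU left
host 3: place 6 vCPU, 5 vCPU left
host 4: place 6 vCPU, 10 vCPU left

4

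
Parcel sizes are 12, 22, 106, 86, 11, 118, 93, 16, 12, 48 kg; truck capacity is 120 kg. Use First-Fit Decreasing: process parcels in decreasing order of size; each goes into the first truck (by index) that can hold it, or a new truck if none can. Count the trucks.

5

Sorted descending: 118, 106, 93, 86, 48, 22, 16, 12, 12, 11.
Put 118 kg in truck 1; 2 kg remain.
Put 106 kg in truck 2; 14 kg remain.
Put 93 kg in truck 3; 27 kg remain.
Put 86 kg in truck 4; 34 kg remain.
Put 48 kg in truck 5; 72 kg remain.
Put 22 kg in truck 3; 5 kg remain.
Put 16 kg in truck 4; 18 kg remain.
Put 12 kg in truck 2; 2 kg remain.
Put 12 kg in truck 4; 6 kg remain.
Put 11 kg in truck 5; 61 kg remain.
Final trucks: [118] [106,12] [93,22] [86,16,12] [48,11].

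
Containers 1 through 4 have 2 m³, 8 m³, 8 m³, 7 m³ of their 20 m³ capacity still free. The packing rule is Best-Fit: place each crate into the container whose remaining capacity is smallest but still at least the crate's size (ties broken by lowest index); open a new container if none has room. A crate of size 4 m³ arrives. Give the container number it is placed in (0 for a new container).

Containers with room: container 2 (8 m³), container 3 (8 m³), container 4 (7 m³).
Tightest fit is container 4 with 7 m³ free.

4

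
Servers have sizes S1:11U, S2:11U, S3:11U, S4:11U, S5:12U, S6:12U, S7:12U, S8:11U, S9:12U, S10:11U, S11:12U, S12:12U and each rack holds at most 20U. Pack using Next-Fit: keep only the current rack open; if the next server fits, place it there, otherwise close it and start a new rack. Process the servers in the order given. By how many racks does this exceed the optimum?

Next-Fit: [11] [11] [11] [11] [12] [12] [12] [11] [12] [11] [12] [12] → 12 racks.
12 servers exceed 10U (half the capacity), and no two of those can share a rack, so at least 12 racks are needed.
So 12 is already optimal.

0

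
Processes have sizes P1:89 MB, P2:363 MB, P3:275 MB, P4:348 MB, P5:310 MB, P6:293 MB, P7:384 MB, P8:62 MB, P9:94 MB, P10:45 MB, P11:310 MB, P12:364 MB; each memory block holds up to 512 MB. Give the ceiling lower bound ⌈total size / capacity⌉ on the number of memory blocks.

Total size = 89 + 363 + 275 + 348 + 310 + 293 + 384 + 62 + 94 + 45 + 310 + 364 = 2937 MB.
⌈2937 / 512⌉ = 6.

6 memory blocks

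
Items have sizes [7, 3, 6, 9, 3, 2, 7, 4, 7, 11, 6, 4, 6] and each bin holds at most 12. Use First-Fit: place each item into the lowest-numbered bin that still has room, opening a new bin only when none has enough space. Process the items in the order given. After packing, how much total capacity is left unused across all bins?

9

7 → bin 1 (remaining 5)
3 → bin 1 (remaining 2)
6 → bin 2 (remaining 6)
9 → bin 3 (remaining 3)
3 → bin 2 (remaining 3)
2 → bin 1 (remaining 0)
7 → bin 4 (remaining 5)
4 → bin 4 (remaining 1)
7 → bin 5 (remaining 5)
11 → bin 6 (remaining 1)
6 → bin 7 (remaining 6)
4 → bin 5 (remaining 1)
6 → bin 7 (remaining 0)
7 bins × 12 = 84; used 75; unused 9.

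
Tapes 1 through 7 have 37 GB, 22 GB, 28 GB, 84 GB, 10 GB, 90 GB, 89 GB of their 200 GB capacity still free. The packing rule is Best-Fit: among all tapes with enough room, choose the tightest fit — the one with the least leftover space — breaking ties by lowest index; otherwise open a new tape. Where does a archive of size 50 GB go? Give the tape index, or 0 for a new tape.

4

Tapes with room: tape 4 (84 GB), tape 6 (90 GB), tape 7 (89 GB).
Tightest fit is tape 4 with 84 GB free.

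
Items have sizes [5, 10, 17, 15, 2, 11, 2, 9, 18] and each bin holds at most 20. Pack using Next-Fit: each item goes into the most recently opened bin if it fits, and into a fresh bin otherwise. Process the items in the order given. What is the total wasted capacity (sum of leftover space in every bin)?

Put 5 in bin 1; 15 remain.
Put 10 in bin 1; 5 remain.
Put 17 in bin 2; 3 remain.
Put 15 in bin 3; 5 remain.
Put 2 in bin 3; 3 remain.
Put 11 in bin 4; 9 remain.
Put 2 in bin 4; 7 remain.
Put 9 in bin 5; 11 remain.
Put 18 in bin 6; 2 remain.
6 bins × 20 = 120; used 89; unused 31.

31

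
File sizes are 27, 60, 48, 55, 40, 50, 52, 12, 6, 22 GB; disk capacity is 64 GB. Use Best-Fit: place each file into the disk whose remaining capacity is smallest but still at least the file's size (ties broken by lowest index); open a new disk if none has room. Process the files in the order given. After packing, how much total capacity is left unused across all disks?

27 GB → disk 1 (remaining 37 GB)
60 GB → disk 2 (remaining 4 GB)
48 GB → disk 3 (remaining 16 GB)
55 GB → disk 4 (remaining 9 GB)
40 GB → disk 5 (remaining 24 GB)
50 GB → disk 6 (remaining 14 GB)
52 GB → disk 7 (remaining 12 GB)
12 GB → disk 7 (remaining 0 GB)
6 GB → disk 4 (remaining 3 GB)
22 GB → disk 5 (remaining 2 GB)
7 disks × 64 GB = 448 GB; used 372 GB; unused 76 GB.

76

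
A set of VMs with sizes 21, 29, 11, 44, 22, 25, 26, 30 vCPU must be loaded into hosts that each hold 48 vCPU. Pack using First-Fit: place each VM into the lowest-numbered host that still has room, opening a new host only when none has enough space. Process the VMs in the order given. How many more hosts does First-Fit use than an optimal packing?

First-Fit: [21,11] [29] [44] [22,25] [26] [30] → 6 hosts.
Total size 208 vCPU; any packing needs at least ⌈208/48⌉ = 5 hosts.
An optimal packing achieves that bound: [44] [30,11] [29] [26,22] [25,21] → 5 hosts.
Excess: 6 − 5 = 1.

1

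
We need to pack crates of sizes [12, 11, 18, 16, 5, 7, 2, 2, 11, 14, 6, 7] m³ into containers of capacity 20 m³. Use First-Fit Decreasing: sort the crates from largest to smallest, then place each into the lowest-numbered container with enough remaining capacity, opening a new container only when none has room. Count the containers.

6 containers

Sorted descending: 18, 16, 14, 12, 11, 11, 7, 7, 6, 5, 2, 2.
Put 18 m³ in container 1; 2 m³ remain.
Put 16 m³ in container 2; 4 m³ remain.
Put 14 m³ in container 3; 6 m³ remain.
Put 12 m³ in container 4; 8 m³ remain.
Put 11 m³ in container 5; 9 m³ remain.
Put 11 m³ in container 6; 9 m³ remain.
Put 7 m³ in container 4; 1 m³ remain.
Put 7 m³ in container 5; 2 m³ remain.
Put 6 m³ in container 3; 0 m³ remain.
Put 5 m³ in container 6; 4 m³ remain.
Put 2 m³ in container 1; 0 m³ remain.
Put 2 m³ in container 2; 2 m³ remain.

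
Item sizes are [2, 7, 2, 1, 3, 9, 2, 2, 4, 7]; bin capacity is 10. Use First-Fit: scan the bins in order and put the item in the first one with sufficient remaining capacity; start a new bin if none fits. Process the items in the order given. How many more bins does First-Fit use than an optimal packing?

First-Fit: [2,7,1] [2,3,2,2] [9] [4] [7] → 5 bins.
Total size 39; any packing needs at least ⌈39/10⌉ = 4 bins.
An optimal packing achieves that bound: [9,1] [7,3] [7,2] [4,2,2,2] → 4 bins.
Excess: 5 − 4 = 1.

1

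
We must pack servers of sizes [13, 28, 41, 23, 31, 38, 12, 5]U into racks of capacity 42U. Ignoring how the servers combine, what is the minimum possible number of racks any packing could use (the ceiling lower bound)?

5 racks

Total size = 13 + 28 + 41 + 23 + 31 + 38 + 12 + 5 = 191U.
⌈191 / 42⌉ = 5.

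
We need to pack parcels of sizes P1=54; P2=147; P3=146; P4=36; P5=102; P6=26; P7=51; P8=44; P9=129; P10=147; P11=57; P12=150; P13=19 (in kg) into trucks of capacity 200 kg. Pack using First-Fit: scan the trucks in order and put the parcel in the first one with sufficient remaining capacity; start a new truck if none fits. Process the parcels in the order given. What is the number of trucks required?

7 trucks

truck 1: place P1 (54 kg), 146 kg left
truck 2: place P2 (147 kg), 53 kg left
truck 1: place P3 (146 kg), 0 kg left
truck 2: place P4 (36 kg), 17 kg left
truck 3: place P5 (102 kg), 98 kg left
truck 3: place P6 (26 kg), 72 kg left
truck 3: place P7 (51 kg), 21 kg left
truck 4: place P8 (44 kg), 156 kg left
truck 4: place P9 (129 kg), 27 kg left
truck 5: place P10 (147 kg), 53 kg left
truck 6: place P11 (57 kg), 143 kg left
truck 7: place P12 (150 kg), 50 kg left
truck 3: place P13 (19 kg), 2 kg left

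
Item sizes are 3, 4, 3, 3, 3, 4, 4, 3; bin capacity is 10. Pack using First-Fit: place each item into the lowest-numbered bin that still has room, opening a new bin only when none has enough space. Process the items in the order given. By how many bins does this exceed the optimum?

0

First-Fit: [3,4,3] [3,3,4] [4,3] → 3 bins.
Total size 27; any packing needs at least ⌈27/10⌉ = 3 bins.
So 3 is already optimal.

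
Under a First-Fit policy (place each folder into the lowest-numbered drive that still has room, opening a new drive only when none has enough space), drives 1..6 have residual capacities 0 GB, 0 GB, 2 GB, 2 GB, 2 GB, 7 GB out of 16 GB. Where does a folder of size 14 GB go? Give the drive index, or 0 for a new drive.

No drive has ≥ 14 GB free, so a new drive is opened.

0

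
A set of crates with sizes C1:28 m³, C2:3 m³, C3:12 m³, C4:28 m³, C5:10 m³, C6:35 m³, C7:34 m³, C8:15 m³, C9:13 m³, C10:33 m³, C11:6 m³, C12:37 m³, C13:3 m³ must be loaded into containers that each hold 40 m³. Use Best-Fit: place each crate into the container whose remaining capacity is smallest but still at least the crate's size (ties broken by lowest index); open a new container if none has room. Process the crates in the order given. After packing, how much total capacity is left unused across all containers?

23

Put C1 (28 m³) in container 1; 12 m³ remain.
Put C2 (3 m³) in container 1; 9 m³ remain.
Put C3 (12 m³) in container 2; 28 m³ remain.
Put C4 (28 m³) in container 2; 0 m³ remain.
Put C5 (10 m³) in container 3; 30 m³ remain.
Put C6 (35 m³) in container 4; 5 m³ remain.
Put C7 (34 m³) in container 5; 6 m³ remain.
Put C8 (15 m³) in container 3; 15 m³ remain.
Put C9 (13 m³) in container 3; 2 m³ remain.
Put C10 (33 m³) in container 6; 7 m³ remain.
Put C11 (6 m³) in container 5; 0 m³ remain.
Put C12 (37 m³) in container 7; 3 m³ remain.
Put C13 (3 m³) in container 7; 0 m³ remain.
7 containers × 40 m³ = 280 m³; used 257 m³; unused 23 m³.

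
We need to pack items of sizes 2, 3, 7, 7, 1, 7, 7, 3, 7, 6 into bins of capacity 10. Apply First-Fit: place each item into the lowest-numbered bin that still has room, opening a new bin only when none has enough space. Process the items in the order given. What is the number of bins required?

7

bin 1: place 2, 8 left
bin 1: place 3, 5 left
bin 2: place 7, 3 left
bin 3: place 7, 3 left
bin 1: place 1, 4 left
bin 4: place 7, 3 left
bin 5: place 7, 3 left
bin 1: place 3, 1 left
bin 6: place 7, 3 left
bin 7: place 6, 4 left
Final bins: [2,3,1,3] [7] [7] [7] [7] [7] [6].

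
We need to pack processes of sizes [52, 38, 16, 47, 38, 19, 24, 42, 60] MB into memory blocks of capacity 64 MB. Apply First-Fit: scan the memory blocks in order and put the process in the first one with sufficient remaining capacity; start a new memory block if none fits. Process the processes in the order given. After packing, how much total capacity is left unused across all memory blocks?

Put 52 MB in memory block 1; 12 MB remain.
Put 38 MB in memory block 2; 26 MB remain.
Put 16 MB in memory block 2; 10 MB remain.
Put 47 MB in memory block 3; 17 MB remain.
Put 38 MB in memory block 4; 26 MB remain.
Put 19 MB in memory block 4; 7 MB remain.
Put 24 MB in memory block 5; 40 MB remain.
Put 42 MB in memory block 6; 22 MB remain.
Put 60 MB in memory block 7; 4 MB remain.
7 memory blocks × 64 MB = 448 MB; used 336 MB; unused 112 MB.

112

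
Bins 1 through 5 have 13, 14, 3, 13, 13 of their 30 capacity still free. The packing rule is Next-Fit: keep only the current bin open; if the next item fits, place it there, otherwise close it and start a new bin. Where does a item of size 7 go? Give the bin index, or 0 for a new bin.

5

Next-Fit only looks at bin 5, which has 13 free.
7 fits there.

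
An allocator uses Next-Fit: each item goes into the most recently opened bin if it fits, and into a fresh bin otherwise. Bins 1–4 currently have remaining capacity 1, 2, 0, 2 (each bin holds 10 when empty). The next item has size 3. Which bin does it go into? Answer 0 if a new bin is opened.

Next-Fit only looks at bin 4, which has 2 free.
3 does not fit, so a new bin is opened.

0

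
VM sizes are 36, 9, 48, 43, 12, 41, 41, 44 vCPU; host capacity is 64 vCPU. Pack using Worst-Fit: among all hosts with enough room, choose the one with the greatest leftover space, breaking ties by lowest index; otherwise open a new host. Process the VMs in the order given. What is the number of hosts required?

6 hosts

host 1: place 36 vCPU, 28 vCPU left
host 1: place 9 vCPU, 19 vCPU left
host 2: place 48 vCPU, 16 vCPU left
host 3: place 43 vCPU, 21 vCPU left
host 3: place 12 vCPU, 9 vCPU left
host 4: place 41 vCPU, 23 vCPU left
host 5: place 41 vCPU, 23 vCPU left
host 6: place 44 vCPU, 20 vCPU left
Final hosts: [36,9] [48] [43,12] [41] [41] [44].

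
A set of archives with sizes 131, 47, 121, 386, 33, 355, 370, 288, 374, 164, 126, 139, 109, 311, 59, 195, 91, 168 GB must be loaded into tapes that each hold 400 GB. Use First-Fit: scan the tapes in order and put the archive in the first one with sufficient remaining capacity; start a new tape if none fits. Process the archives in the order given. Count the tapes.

131 GB → tape 1 (remaining 269 GB)
47 GB → tape 1 (remaining 222 GB)
121 GB → tape 1 (remaining 101 GB)
386 GB → tape 2 (remaining 14 GB)
33 GB → tape 1 (remaining 68 GB)
355 GB → tape 3 (remaining 45 GB)
370 GB → tape 4 (remaining 30 GB)
288 GB → tape 5 (remaining 112 GB)
374 GB → tape 6 (remaining 26 GB)
164 GB → tape 7 (remaining 236 GB)
126 GB → tape 7 (remaining 110 GB)
139 GB → tape 8 (remaining 261 GB)
109 GB → tape 5 (remaining 3 GB)
311 GB → tape 9 (remaining 89 GB)
59 GB → tape 1 (remaining 9 GB)
195 GB → tape 8 (remaining 66 GB)
91 GB → tape 7 (remaining 19 GB)
168 GB → tape 10 (remaining 232 GB)

10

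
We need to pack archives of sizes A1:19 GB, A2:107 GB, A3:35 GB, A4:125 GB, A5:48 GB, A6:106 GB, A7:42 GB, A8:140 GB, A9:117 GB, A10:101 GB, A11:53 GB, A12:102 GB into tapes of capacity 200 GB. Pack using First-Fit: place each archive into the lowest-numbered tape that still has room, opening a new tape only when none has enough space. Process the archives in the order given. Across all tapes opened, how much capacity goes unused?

Put A1 (19 GB) in tape 1; 181 GB remain.
Put A2 (107 GB) in tape 1; 74 GB remain.
Put A3 (35 GB) in tape 1; 39 GB remain.
Put A4 (125 GB) in tape 2; 75 GB remain.
Put A5 (48 GB) in tape 2; 27 GB remain.
Put A6 (106 GB) in tape 3; 94 GB remain.
Put A7 (42 GB) in tape 3; 52 GB remain.
Put A8 (140 GB) in tape 4; 60 GB remain.
Put A9 (117 GB) in tape 5; 83 GB remain.
Put A10 (101 GB) in tape 6; 99 GB remain.
Put A11 (53 GB) in tape 4; 7 GB remain.
Put A12 (102 GB) in tape 7; 98 GB remain.
7 tapes × 200 GB = 1400 GB; used 995 GB; unused 405 GB.

405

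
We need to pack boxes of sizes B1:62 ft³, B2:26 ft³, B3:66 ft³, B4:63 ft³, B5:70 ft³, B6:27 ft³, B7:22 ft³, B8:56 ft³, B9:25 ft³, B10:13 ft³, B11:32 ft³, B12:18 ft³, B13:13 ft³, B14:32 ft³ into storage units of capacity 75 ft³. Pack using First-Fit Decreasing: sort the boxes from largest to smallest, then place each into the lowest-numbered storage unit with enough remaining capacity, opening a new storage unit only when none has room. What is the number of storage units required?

Sorted descending: 70, 66, 63, 62, 56, 32, 32, 27, 26, 25, 22, 18, 13, 13.
70 ft³ → storage unit 1 (remaining 5 ft³)
66 ft³ → storage unit 2 (remaining 9 ft³)
63 ft³ → storage unit 3 (remaining 12 ft³)
62 ft³ → storage unit 4 (remaining 13 ft³)
56 ft³ → storage unit 5 (remaining 19 ft³)
32 ft³ → storage unit 6 (remaining 43 ft³)
32 ft³ → storage unit 6 (remaining 11 ft³)
27 ft³ → storage unit 7 (remaining 48 ft³)
26 ft³ → storage unit 7 (remaining 22 ft³)
25 ft³ → storage unit 8 (remaining 50 ft³)
22 ft³ → storage unit 7 (remaining 0 ft³)
18 ft³ → storage unit 5 (remaining 1 ft³)
13 ft³ → storage unit 4 (remaining 0 ft³)
13 ft³ → storage unit 8 (remaining 37 ft³)
Final storage units: [70] [66] [63] [62,13] [56,18] [32,32] [27,26,22] [25,13].

8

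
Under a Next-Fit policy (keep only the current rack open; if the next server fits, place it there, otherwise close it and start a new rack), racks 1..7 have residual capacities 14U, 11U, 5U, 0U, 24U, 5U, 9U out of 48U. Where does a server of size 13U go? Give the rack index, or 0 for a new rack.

0

Next-Fit only looks at rack 7, which has 9U free.
13U does not fit, so a new rack is opened.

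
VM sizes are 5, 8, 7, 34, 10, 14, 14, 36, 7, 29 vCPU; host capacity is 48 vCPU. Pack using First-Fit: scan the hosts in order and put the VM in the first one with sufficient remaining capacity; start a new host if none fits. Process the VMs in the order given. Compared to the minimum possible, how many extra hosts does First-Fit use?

0

First-Fit: [5,8,7,10,14] [34,14] [36,7] [29] → 4 hosts.
Total size 164 vCPU; any packing needs at least ⌈164/48⌉ = 4 hosts.
So 4 is already optimal.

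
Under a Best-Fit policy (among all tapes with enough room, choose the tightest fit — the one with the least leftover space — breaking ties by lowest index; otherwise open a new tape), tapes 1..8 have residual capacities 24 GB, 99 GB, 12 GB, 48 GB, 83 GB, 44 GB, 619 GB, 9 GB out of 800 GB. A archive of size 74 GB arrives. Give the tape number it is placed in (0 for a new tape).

5

Tapes with room: tape 2 (99 GB), tape 5 (83 GB), tape 7 (619 GB).
Tightest fit is tape 5 with 83 GB free.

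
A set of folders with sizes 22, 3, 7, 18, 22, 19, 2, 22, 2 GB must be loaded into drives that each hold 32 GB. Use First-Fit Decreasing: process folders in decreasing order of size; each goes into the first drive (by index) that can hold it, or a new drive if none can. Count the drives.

Sorted descending: 22, 22, 22, 19, 18, 7, 3, 2, 2.
Put 22 GB in drive 1; 10 GB remain.
Put 22 GB in drive 2; 10 GB remain.
Put 22 GB in drive 3; 10 GB remain.
Put 19 GB in drive 4; 13 GB remain.
Put 18 GB in drive 5; 14 GB remain.
Put 7 GB in drive 1; 3 GB remain.
Put 3 GB in drive 1; 0 GB remain.
Put 2 GB in drive 2; 8 GB remain.
Put 2 GB in drive 2; 6 GB remain.
Final drives: [22,7,3] [22,2,2] [22] [19] [18].

5 drives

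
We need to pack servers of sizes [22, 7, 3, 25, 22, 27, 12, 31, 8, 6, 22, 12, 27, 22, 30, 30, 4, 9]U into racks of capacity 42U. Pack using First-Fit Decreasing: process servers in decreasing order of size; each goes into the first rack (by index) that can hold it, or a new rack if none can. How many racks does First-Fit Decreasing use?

Sorted descending: 31, 30, 30, 27, 27, 25, 22, 22, 22, 22, 12, 12, 9, 8, 7, 6, 4, 3.
31U → rack 1 (remaining 11U)
30U → rack 2 (remaining 12U)
30U → rack 3 (remaining 12U)
27U → rack 4 (remaining 15U)
27U → rack 5 (remaining 15U)
25U → rack 6 (remaining 17U)
22U → rack 7 (remaining 20U)
22U → rack 8 (remaining 20U)
22U → rack 9 (remaining 20U)
22U → rack 10 (remaining 20U)
12U → rack 2 (remaining 0U)
12U → rack 3 (remaining 0U)
9U → rack 1 (remaining 2U)
8U → rack 4 (remaining 7U)
7U → rack 4 (remaining 0U)
6U → rack 5 (remaining 9U)
4U → rack 5 (remaining 5U)
3U → rack 5 (remaining 2U)

10 racks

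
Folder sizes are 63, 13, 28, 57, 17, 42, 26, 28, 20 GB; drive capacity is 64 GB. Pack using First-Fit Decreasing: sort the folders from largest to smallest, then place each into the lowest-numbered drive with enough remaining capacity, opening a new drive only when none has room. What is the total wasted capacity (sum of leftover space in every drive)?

26

Sorted descending: 63, 57, 42, 28, 28, 26, 20, 17, 13.
63 GB → drive 1 (remaining 1 GB)
57 GB → drive 2 (remaining 7 GB)
42 GB → drive 3 (remaining 22 GB)
28 GB → drive 4 (remaining 36 GB)
28 GB → drive 4 (remaining 8 GB)
26 GB → drive 5 (remaining 38 GB)
20 GB → drive 3 (remaining 2 GB)
17 GB → drive 5 (remaining 21 GB)
13 GB → drive 5 (remaining 8 GB)
5 drives × 64 GB = 320 GB; used 294 GB; unused 26 GB.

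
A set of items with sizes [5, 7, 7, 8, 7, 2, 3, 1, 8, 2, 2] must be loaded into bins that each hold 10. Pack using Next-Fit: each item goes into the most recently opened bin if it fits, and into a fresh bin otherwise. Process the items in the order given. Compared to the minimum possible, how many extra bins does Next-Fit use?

2

Next-Fit: [5] [7] [7] [8] [7,2] [3,1] [8,2] [2] → 8 bins.
Total size 52; any packing needs at least ⌈52/10⌉ = 6 bins.
An optimal packing achieves that bound: [8,2] [8,2] [7,3] [7,2,1] [7] [5] → 6 bins.
Excess: 8 − 6 = 2.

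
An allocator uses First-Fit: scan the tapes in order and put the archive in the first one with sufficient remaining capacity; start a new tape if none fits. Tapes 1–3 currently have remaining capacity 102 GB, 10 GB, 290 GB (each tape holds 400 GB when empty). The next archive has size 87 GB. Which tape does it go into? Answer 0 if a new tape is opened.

Tapes with room: tape 1 (102 GB), tape 3 (290 GB).
The first with room is tape 1.

1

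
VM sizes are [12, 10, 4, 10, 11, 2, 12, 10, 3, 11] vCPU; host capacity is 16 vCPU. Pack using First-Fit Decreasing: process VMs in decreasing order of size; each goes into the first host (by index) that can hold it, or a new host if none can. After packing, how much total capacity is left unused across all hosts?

27

Sorted descending: 12, 12, 11, 11, 10, 10, 10, 4, 3, 2.
12 vCPU → host 1 (remaining 4 vCPU)
12 vCPU → host 2 (remaining 4 vCPU)
11 vCPU → host 3 (remaining 5 vCPU)
11 vCPU → host 4 (remaining 5 vCPU)
10 vCPU → host 5 (remaining 6 vCPU)
10 vCPU → host 6 (remaining 6 vCPU)
10 vCPU → host 7 (remaining 6 vCPU)
4 vCPU → host 1 (remaining 0 vCPU)
3 vCPU → host 2 (remaining 1 vCPU)
2 vCPU → host 3 (remaining 3 vCPU)
7 hosts × 16 vCPU = 112 vCPU; used 85 vCPU; unused 27 vCPU.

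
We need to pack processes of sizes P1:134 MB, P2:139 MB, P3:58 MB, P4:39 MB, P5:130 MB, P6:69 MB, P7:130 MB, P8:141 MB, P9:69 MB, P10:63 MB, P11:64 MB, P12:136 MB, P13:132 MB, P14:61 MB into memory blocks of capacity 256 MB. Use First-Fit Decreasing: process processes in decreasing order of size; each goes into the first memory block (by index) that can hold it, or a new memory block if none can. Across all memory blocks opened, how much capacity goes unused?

Sorted descending: 141, 139, 136, 134, 132, 130, 130, 69, 69, 64, 63, 61, 58, 39.
memory block 1: place 141 MB, 115 MB left
memory block 2: place 139 MB, 117 MB left
memory block 3: place 136 MB, 120 MB left
memory block 4: place 134 MB, 122 MB left
memory block 5: place 132 MB, 124 MB left
memory block 6: place 130 MB, 126 MB left
memory block 7: place 130 MB, 126 MB left
memory block 1: place 69 MB, 46 MB left
memory block 2: place 69 MB, 48 MB left
memory block 3: place 64 MB, 56 MB left
memory block 4: place 63 MB, 59 MB left
memory block 5: place 61 MB, 63 MB left
memory block 4: place 58 MB, 1 MB left
memory block 1: place 39 MB, 7 MB left
7 memory blocks × 256 MB = 1792 MB; used 1365 MB; unused 427 MB.

427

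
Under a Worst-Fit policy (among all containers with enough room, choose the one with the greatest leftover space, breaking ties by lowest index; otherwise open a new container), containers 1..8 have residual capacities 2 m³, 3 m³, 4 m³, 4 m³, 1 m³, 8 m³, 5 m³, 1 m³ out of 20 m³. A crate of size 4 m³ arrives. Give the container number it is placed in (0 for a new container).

6

Containers with room: container 3 (4 m³), container 4 (4 m³), container 6 (8 m³), container 7 (5 m³).
Most room is container 6 with 8 m³ free.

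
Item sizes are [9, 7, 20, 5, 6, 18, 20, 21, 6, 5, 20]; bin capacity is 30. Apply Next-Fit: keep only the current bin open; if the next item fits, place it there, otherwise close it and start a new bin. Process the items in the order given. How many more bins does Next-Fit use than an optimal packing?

Next-Fit: [9,7] [20,5] [6,18] [20] [21,6] [5,20] → 6 bins.
Total size 137; any packing needs at least ⌈137/30⌉ = 5 bins.
An optimal packing achieves that bound: [21,9] [20,7] [20,6] [20,6] [18,5,5] → 5 bins.
Excess: 6 − 5 = 1.

1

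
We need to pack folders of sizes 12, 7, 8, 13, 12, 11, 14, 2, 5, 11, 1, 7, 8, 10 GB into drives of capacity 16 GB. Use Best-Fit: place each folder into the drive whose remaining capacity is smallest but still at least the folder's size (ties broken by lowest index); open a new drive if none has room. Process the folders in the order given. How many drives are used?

Put 12 GB in drive 1; 4 GB remain.
Put 7 GB in drive 2; 9 GB remain.
Put 8 GB in drive 2; 1 GB remain.
Put 13 GB in drive 3; 3 GB remain.
Put 12 GB in drive 4; 4 GB remain.
Put 11 GB in drive 5; 5 GB remain.
Put 14 GB in drive 6; 2 GB remain.
Put 2 GB in drive 6; 0 GB remain.
Put 5 GB in drive 5; 0 GB remain.
Put 11 GB in drive 7; 5 GB remain.
Put 1 GB in drive 2; 0 GB remain.
Put 7 GB in drive 8; 9 GB remain.
Put 8 GB in drive 8; 1 GB remain.
Put 10 GB in drive 9; 6 GB remain.
Final drives: [12] [7,8,1] [13] [12] [11,5] [14,2] [11] [7,8] [10].

9 drives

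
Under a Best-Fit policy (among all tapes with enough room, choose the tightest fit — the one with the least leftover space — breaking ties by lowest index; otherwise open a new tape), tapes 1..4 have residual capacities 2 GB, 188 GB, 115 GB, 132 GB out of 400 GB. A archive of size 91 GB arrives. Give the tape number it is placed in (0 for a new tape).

Tapes with room: tape 2 (188 GB), tape 3 (115 GB), tape 4 (132 GB).
Tightest fit is tape 3 with 115 GB free.

3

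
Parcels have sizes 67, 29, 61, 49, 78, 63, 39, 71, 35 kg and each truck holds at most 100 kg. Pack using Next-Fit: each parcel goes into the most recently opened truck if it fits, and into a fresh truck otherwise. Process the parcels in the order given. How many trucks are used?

8

Put 67 kg in truck 1; 33 kg remain.
Put 29 kg in truck 1; 4 kg remain.
Put 61 kg in truck 2; 39 kg remain.
Put 49 kg in truck 3; 51 kg remain.
Put 78 kg in truck 4; 22 kg remain.
Put 63 kg in truck 5; 37 kg remain.
Put 39 kg in truck 6; 61 kg remain.
Put 71 kg in truck 7; 29 kg remain.
Put 35 kg in truck 8; 65 kg remain.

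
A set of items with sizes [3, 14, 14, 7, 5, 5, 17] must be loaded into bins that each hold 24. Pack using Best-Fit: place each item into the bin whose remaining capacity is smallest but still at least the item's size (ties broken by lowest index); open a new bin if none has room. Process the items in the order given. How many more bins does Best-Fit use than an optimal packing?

0

Best-Fit: [3,14,7] [14,5,5] [17] → 3 bins.
Total size 65; any packing needs at least ⌈65/24⌉ = 3 bins.
So 3 is already optimal.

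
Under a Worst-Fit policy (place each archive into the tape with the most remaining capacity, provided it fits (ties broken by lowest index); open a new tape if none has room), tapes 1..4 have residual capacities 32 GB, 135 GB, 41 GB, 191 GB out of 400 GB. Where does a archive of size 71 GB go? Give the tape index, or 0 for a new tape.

Tapes with room: tape 2 (135 GB), tape 4 (191 GB).
Most room is tape 4 with 191 GB free.

4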